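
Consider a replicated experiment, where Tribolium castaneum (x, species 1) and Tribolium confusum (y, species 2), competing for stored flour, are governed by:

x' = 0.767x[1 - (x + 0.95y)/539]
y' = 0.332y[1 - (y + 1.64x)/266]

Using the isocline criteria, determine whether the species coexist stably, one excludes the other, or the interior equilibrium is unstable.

Compare the nullcline intercepts: K1/α12 = 539/0.95 = 567 > K2 = 266; K2/α21 = 266/1.64 = 162 < K1 = 539.
Since the inequalities point opposite ways, species 1 can invade but species 2 cannot.

species 1 excludes species 2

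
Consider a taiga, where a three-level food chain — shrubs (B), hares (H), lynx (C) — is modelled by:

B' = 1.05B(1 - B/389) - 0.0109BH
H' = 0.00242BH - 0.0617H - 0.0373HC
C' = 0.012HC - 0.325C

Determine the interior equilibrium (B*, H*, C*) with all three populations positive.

B* ≈ 280, H* ≈ 27.1, C* ≈ 16.5

From dC/dt = 0: 0.012H* = 0.325, so H* = 27.1.
From dB/dt = 0: 1.05(1 - B*/389) = 0.0109·27.1, giving B* = 389·(1 - 0.281) = 280.
From dH/dt = 0: 0.00242·280 - 0.0617 = 0.0373C*, so C* = 0.615/0.0373 = 16.5.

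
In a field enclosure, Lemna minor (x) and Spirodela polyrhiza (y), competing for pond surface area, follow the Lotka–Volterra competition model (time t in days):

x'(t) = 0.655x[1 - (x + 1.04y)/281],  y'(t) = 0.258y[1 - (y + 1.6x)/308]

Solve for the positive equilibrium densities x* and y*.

x* ≈ 59.2, y* ≈ 213

Setting both brackets to zero gives the nullclines x + 1.04y = 281 and 1.6x + y = 308.
Substituting y = 308 - 1.6x into the first: x(1 - 1.04·1.6) = 281 - 1.04·308.
So x* = -39.3/-0.664 = 59.2, and then y* = 308 - 1.6·59.2 = 213.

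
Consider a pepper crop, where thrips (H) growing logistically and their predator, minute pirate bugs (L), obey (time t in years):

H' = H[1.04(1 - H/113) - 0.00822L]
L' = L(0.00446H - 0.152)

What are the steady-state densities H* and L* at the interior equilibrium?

H* ≈ 34.1, L* ≈ 88.4

From dL/dt = 0 with L > 0: 0.00446H* = 0.152, so H* = 34.1.
Substitute into dH/dt = 0: 1.04(1 - 34.1/113) = 0.00822L*.
The bracket is 0.698, giving L* = 0.726/0.00822 = 88.4.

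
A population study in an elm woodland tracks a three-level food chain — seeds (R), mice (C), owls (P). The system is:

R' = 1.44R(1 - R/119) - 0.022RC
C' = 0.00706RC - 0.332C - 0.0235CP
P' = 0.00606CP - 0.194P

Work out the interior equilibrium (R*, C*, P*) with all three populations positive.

From dP/dt = 0: 0.00606C* = 0.194, so C* = 32.
From dR/dt = 0: 1.44(1 - R*/119) = 0.022·32, giving R* = 119·(1 - 0.489) = 60.8.
From dC/dt = 0: 0.00706·60.8 - 0.332 = 0.0235P*, so P* = 0.0972/0.0235 = 4.14.

R* ≈ 60.8, C* ≈ 32, P* ≈ 4.14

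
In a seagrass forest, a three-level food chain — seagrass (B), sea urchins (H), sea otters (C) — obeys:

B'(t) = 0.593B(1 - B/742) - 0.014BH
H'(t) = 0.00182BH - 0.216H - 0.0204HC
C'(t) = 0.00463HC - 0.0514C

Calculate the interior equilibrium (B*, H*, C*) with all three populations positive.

B* ≈ 548, H* ≈ 11.1, C* ≈ 38.3

From dC/dt = 0: 0.00463H* = 0.0514, so H* = 11.1.
From dB/dt = 0: 0.593(1 - B*/742) = 0.014·11.1, giving B* = 742·(1 - 0.262) = 548.
From dH/dt = 0: 0.00182·548 - 0.216 = 0.0204C*, so C* = 0.78/0.0204 = 38.3.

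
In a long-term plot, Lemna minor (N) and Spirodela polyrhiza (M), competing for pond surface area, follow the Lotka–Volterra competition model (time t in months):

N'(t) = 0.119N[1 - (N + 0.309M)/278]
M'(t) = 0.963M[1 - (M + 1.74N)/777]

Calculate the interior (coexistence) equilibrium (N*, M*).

N* ≈ 82, M* ≈ 634

Setting both brackets to zero gives the nullclines N + 0.309M = 278 and 1.74N + M = 777.
Substituting M = 777 - 1.74N into the first: N(1 - 0.309·1.74) = 278 - 0.309·777.
So N* = 37.9/0.462 = 82, and then M* = 777 - 1.74·82 = 634.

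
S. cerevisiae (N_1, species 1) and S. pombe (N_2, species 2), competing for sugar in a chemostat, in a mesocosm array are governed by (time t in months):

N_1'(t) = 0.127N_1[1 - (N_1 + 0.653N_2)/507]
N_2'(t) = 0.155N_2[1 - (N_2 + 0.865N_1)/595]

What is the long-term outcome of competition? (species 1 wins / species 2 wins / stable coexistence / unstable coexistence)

Compare the nullcline intercepts: K1/α12 = 507/0.653 = 776 > K2 = 595; K2/α21 = 595/0.865 = 688 > K1 = 507.
Since both inequalities hold, each species can invade when rare, so the interior equilibrium is stable.

stable coexistence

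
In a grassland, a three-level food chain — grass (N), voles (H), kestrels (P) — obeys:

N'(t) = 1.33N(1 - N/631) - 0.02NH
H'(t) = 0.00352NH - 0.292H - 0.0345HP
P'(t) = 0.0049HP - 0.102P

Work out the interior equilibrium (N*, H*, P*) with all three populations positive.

N* ≈ 433, H* ≈ 20.8, P* ≈ 35.8

From dP/dt = 0: 0.0049H* = 0.102, so H* = 20.8.
From dN/dt = 0: 1.33(1 - N*/631) = 0.02·20.8, giving N* = 631·(1 - 0.313) = 433.
From dH/dt = 0: 0.00352·433 - 0.292 = 0.0345P*, so P* = 1.23/0.0345 = 35.8.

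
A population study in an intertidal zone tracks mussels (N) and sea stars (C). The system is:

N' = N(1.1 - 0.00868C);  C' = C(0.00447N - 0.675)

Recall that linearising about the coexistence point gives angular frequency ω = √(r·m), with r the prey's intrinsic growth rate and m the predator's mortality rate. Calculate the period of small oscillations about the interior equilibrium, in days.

Here r = 1.1 and m = 0.675, so r·m = 0.743.
ω = √0.743 = 0.862 per day, hence T = 2π/ω ≈ 7.29 days.

T ≈ 7.29 days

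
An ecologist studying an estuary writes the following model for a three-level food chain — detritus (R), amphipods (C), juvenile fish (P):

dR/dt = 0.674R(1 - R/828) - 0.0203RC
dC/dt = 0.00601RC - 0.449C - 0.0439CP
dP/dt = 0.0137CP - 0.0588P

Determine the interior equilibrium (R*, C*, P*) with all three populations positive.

From dP/dt = 0: 0.0137C* = 0.0588, so C* = 4.29.
From dR/dt = 0: 0.674(1 - R*/828) = 0.0203·4.29, giving R* = 828·(1 - 0.129) = 721.
From dC/dt = 0: 0.00601·721 - 0.449 = 0.0439P*, so P* = 3.88/0.0439 = 88.5.

R* ≈ 721, C* ≈ 4.29, P* ≈ 88.5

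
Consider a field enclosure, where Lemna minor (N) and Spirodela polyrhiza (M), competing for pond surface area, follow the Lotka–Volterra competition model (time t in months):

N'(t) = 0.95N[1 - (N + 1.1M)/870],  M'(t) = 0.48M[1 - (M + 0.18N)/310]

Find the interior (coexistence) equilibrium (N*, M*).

N* ≈ 660, M* ≈ 191

Setting both brackets to zero gives the nullclines N + 1.1M = 870 and 0.18N + M = 310.
Substituting M = 310 - 0.18N into the first: N(1 - 1.1·0.18) = 870 - 1.1·310.
So N* = 529/0.802 = 660, and then M* = 310 - 0.18·660 = 191.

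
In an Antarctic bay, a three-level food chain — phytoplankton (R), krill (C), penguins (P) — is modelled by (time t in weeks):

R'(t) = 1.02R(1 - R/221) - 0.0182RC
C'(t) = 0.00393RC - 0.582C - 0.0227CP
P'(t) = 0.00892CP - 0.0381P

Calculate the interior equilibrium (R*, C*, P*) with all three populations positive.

R* ≈ 204, C* ≈ 4.27, P* ≈ 9.71

From dP/dt = 0: 0.00892C* = 0.0381, so C* = 4.27.
From dR/dt = 0: 1.02(1 - R*/221) = 0.0182·4.27, giving R* = 221·(1 - 0.0762) = 204.
From dC/dt = 0: 0.00393·204 - 0.582 = 0.0227P*, so P* = 0.22/0.0227 = 9.71.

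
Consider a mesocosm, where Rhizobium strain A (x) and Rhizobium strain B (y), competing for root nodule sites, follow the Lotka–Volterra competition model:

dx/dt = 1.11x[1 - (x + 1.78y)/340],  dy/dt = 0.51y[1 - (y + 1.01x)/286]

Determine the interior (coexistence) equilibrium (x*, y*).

Setting both brackets to zero gives the nullclines x + 1.78y = 340 and 1.01x + y = 286.
Substituting y = 286 - 1.01x into the first: x(1 - 1.78·1.01) = 340 - 1.78·286.
So x* = -169/-0.798 = 212, and then y* = 286 - 1.01·212 = 71.9.

x* ≈ 212, y* ≈ 71.9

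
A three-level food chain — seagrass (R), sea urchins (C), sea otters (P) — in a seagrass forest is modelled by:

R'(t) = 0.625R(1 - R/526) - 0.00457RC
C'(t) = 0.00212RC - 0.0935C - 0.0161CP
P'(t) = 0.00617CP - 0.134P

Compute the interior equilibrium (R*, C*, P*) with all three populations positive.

From dP/dt = 0: 0.00617C* = 0.134, so C* = 21.7.
From dR/dt = 0: 0.625(1 - R*/526) = 0.00457·21.7, giving R* = 526·(1 - 0.159) = 442.
From dC/dt = 0: 0.00212·442 - 0.0935 = 0.0161P*, so P* = 0.845/0.0161 = 52.5.

R* ≈ 442, C* ≈ 21.7, P* ≈ 52.5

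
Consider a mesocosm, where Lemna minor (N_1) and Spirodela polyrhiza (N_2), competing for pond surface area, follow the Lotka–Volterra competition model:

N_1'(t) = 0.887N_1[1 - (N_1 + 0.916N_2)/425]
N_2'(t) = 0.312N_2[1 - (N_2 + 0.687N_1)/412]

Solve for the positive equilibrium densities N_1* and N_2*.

Setting both brackets to zero gives the nullclines N_1 + 0.916N_2 = 425 and 0.687N_1 + N_2 = 412.
Substituting N_2 = 412 - 0.687N_1 into the first: N_1(1 - 0.916·0.687) = 425 - 0.916·412.
So N_1* = 47.6/0.371 = 128, and then N_2* = 412 - 0.687·128 = 324.

N_1* ≈ 128, N_2* ≈ 324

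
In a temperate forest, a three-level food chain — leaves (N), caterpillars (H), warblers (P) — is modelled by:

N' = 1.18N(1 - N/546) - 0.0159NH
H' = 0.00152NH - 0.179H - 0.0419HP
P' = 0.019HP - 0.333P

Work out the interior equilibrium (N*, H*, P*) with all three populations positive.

N* ≈ 417, H* ≈ 17.5, P* ≈ 10.9

From dP/dt = 0: 0.019H* = 0.333, so H* = 17.5.
From dN/dt = 0: 1.18(1 - N*/546) = 0.0159·17.5, giving N* = 546·(1 - 0.236) = 417.
From dH/dt = 0: 0.00152·417 - 0.179 = 0.0419P*, so P* = 0.455/0.0419 = 10.9.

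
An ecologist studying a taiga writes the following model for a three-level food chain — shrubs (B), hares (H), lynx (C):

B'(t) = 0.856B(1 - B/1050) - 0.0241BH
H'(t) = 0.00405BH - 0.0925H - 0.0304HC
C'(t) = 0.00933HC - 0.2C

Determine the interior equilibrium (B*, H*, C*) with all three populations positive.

From dC/dt = 0: 0.00933H* = 0.2, so H* = 21.4.
From dB/dt = 0: 0.856(1 - B*/1050) = 0.0241·21.4, giving B* = 1050·(1 - 0.604) = 416.
From dH/dt = 0: 0.00405·416 - 0.0925 = 0.0304C*, so C* = 1.59/0.0304 = 52.4.

B* ≈ 416, H* ≈ 21.4, C* ≈ 52.4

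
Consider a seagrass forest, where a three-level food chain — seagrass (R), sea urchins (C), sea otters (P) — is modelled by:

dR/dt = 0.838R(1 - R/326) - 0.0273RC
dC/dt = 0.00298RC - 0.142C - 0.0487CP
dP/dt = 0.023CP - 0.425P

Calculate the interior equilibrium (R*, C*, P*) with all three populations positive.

R* ≈ 130, C* ≈ 18.5, P* ≈ 5.02

From dP/dt = 0: 0.023C* = 0.425, so C* = 18.5.
From dR/dt = 0: 0.838(1 - R*/326) = 0.0273·18.5, giving R* = 326·(1 - 0.602) = 130.
From dC/dt = 0: 0.00298·130 - 0.142 = 0.0487P*, so P* = 0.245/0.0487 = 5.02.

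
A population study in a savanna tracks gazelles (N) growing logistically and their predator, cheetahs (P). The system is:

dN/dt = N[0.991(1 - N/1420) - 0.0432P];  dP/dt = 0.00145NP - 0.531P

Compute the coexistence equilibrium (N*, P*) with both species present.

N* ≈ 366, P* ≈ 17

From dP/dt = 0 with P > 0: 0.00145N* = 0.531, so N* = 366.
Substitute into dN/dt = 0: 0.991(1 - 366/1420) = 0.0432P*.
The bracket is 0.742, giving P* = 0.735/0.0432 = 17.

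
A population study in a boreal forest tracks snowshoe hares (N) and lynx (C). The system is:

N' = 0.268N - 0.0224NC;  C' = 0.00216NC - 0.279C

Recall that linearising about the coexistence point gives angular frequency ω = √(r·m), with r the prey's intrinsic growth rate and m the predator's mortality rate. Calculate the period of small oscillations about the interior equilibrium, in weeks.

Here r = 0.268 and m = 0.279, so r·m = 0.0748.
ω = √0.0748 = 0.273 per week, hence T = 2π/ω ≈ 23 weeks.

T ≈ 23 weeks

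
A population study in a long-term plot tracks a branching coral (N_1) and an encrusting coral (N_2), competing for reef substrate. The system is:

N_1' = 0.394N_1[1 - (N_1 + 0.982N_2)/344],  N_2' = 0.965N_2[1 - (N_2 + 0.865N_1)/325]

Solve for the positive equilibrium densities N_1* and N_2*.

Setting both brackets to zero gives the nullclines N_1 + 0.982N_2 = 344 and 0.865N_1 + N_2 = 325.
Substituting N_2 = 325 - 0.865N_1 into the first: N_1(1 - 0.982·0.865) = 344 - 0.982·325.
So N_1* = 24.9/0.151 = 165, and then N_2* = 325 - 0.865·165 = 182.

N_1* ≈ 165, N_2* ≈ 182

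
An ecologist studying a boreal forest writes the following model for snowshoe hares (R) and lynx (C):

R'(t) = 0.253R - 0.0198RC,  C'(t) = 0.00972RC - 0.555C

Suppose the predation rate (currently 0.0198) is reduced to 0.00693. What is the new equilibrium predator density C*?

C* ≈ 36.5

At the interior fixed point, setting dR/dt = 0 with R > 0 fixes C* = (prey growth rate)/(RC coefficient) — independent of the other coefficients.
With the change, C* = 0.253/0.00693 = 36.5; it rises from 12.8.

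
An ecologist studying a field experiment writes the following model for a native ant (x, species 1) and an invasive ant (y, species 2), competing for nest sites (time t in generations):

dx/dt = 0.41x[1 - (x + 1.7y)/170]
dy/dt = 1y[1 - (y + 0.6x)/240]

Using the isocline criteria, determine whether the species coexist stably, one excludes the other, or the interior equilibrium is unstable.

Compare the nullcline intercepts: K1/α12 = 170/1.7 = 100 < K2 = 240; K2/α21 = 240/0.6 = 400 > K1 = 170.
Since the inequalities point opposite ways, species 2 can invade but species 1 cannot.

species 2 excludes species 1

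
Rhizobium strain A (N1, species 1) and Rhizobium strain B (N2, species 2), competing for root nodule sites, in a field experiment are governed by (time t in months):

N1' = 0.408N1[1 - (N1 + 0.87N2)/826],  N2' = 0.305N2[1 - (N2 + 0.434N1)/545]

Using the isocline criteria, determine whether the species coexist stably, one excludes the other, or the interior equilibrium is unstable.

Compare the nullcline intercepts: K1/α12 = 826/0.87 = 949 > K2 = 545; K2/α21 = 545/0.434 = 1260 > K1 = 826.
Since both inequalities hold, each species can invade when rare, so the interior equilibrium is stable.

stable coexistence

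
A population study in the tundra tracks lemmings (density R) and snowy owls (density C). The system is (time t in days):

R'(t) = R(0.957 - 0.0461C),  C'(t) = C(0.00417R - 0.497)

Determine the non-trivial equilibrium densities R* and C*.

Set dC/dt = 0 with C > 0: 0.00417R - 0.497 = 0, so R* = 0.497/0.00417 = 119.
Set dR/dt = 0 with R > 0: 0.957 - 0.0461C = 0, so C* = 0.957/0.0461 = 20.8.

R* ≈ 119, C* ≈ 20.8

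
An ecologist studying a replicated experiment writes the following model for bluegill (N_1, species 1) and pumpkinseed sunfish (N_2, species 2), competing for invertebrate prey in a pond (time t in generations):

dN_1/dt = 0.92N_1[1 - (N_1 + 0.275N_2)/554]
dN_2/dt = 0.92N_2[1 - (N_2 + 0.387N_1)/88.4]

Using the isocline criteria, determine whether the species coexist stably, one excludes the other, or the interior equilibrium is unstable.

species 1 excludes species 2

Compare the nullcline intercepts: K1/α12 = 554/0.275 = 2010 > K2 = 88.4; K2/α21 = 88.4/0.387 = 228 < K1 = 554.
Since the inequalities point opposite ways, species 1 can invade but species 2 cannot.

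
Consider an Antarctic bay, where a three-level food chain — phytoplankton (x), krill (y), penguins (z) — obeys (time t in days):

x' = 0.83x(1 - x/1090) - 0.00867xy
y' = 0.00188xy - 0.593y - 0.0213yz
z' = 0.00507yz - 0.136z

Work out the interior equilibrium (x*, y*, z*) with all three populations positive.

x* ≈ 785, y* ≈ 26.8, z* ≈ 41.4

From dz/dt = 0: 0.00507y* = 0.136, so y* = 26.8.
From dx/dt = 0: 0.83(1 - x*/1090) = 0.00867·26.8, giving x* = 1090·(1 - 0.28) = 785.
From dy/dt = 0: 0.00188·785 - 0.593 = 0.0213z*, so z* = 0.882/0.0213 = 41.4.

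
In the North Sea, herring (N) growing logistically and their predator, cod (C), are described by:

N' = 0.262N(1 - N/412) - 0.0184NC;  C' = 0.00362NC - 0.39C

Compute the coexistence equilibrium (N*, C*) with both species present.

From dC/dt = 0 with C > 0: 0.00362N* = 0.39, so N* = 108.
Substitute into dN/dt = 0: 0.262(1 - 108/412) = 0.0184C*.
The bracket is 0.739, giving C* = 0.193/0.0184 = 10.5.

N* ≈ 108, C* ≈ 10.5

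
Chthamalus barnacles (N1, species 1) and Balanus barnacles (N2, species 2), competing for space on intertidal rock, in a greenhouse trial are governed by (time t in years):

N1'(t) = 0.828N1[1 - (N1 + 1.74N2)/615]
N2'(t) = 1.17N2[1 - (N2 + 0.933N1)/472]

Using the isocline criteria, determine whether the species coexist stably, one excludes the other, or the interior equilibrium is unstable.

unstable coexistence (outcome depends on initial conditions)

Compare the nullcline intercepts: K1/α12 = 615/1.74 = 353 < K2 = 472; K2/α21 = 472/0.933 = 506 < K1 = 615.
Since both are reversed, neither can invade when rare; the interior point is a saddle.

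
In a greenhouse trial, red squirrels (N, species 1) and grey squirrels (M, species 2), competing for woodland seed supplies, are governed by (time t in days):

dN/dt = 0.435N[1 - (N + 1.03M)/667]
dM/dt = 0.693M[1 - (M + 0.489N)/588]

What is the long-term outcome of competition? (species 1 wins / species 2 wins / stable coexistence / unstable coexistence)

Compare the nullcline intercepts: K1/α12 = 667/1.03 = 648 > K2 = 588; K2/α21 = 588/0.489 = 1200 > K1 = 667.
Since both inequalities hold, each species can invade when rare, so the interior equilibrium is stable.

stable coexistence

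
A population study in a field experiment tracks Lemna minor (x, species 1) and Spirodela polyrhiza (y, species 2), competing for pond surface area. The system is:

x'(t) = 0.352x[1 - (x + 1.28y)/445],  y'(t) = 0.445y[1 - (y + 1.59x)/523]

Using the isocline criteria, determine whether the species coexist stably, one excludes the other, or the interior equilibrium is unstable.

Compare the nullcline intercepts: K1/α12 = 445/1.28 = 348 < K2 = 523; K2/α21 = 523/1.59 = 329 < K1 = 445.
Since both are reversed, neither can invade when rare; the interior point is a saddle.

unstable coexistence (outcome depends on initial conditions)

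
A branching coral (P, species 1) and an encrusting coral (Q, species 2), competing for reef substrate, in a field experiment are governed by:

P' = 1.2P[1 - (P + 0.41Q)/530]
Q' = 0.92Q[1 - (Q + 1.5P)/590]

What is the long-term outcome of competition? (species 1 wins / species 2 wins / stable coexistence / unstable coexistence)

Compare the nullcline intercepts: K1/α12 = 530/0.41 = 1290 > K2 = 590; K2/α21 = 590/1.5 = 393 < K1 = 530.
Since the inequalities point opposite ways, species 1 can invade but species 2 cannot.

species 1 excludes species 2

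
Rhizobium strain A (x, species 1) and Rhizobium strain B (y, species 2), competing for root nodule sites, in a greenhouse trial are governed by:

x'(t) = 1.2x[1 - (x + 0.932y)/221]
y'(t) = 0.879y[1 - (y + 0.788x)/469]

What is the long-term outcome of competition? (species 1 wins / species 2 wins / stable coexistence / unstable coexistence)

species 2 excludes species 1

Compare the nullcline intercepts: K1/α12 = 221/0.932 = 237 < K2 = 469; K2/α21 = 469/0.788 = 595 > K1 = 221.
Since the inequalities point opposite ways, species 2 can invade but species 1 cannot.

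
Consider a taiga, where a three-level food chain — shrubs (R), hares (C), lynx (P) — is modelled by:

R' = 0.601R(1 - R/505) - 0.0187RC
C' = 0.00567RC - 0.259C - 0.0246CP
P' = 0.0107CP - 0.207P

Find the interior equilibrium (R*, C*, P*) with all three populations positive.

From dP/dt = 0: 0.0107C* = 0.207, so C* = 19.3.
From dR/dt = 0: 0.601(1 - R*/505) = 0.0187·19.3, giving R* = 505·(1 - 0.602) = 201.
From dC/dt = 0: 0.00567·201 - 0.259 = 0.0246P*, so P* = 0.881/0.0246 = 35.8.

R* ≈ 201, C* ≈ 19.3, P* ≈ 35.8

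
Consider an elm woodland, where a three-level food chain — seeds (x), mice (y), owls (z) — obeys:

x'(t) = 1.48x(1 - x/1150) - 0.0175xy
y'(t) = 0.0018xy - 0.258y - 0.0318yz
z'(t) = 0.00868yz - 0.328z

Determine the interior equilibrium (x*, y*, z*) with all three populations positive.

From dz/dt = 0: 0.00868y* = 0.328, so y* = 37.8.
From dx/dt = 0: 1.48(1 - x*/1150) = 0.0175·37.8, giving x* = 1150·(1 - 0.447) = 636.
From dy/dt = 0: 0.0018·636 - 0.258 = 0.0318z*, so z* = 0.887/0.0318 = 27.9.

x* ≈ 636, y* ≈ 37.8, z* ≈ 27.9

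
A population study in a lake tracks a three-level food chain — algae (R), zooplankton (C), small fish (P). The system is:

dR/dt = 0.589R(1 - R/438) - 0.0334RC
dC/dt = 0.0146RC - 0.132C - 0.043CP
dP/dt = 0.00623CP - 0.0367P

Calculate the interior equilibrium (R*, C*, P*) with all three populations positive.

R* ≈ 292, C* ≈ 5.89, P* ≈ 96

From dP/dt = 0: 0.00623C* = 0.0367, so C* = 5.89.
From dR/dt = 0: 0.589(1 - R*/438) = 0.0334·5.89, giving R* = 438·(1 - 0.334) = 292.
From dC/dt = 0: 0.0146·292 - 0.132 = 0.043P*, so P* = 4.13/0.043 = 96.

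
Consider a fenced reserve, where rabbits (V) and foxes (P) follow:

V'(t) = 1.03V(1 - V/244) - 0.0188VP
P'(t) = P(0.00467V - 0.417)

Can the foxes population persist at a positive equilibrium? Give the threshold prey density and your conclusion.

The predator equation gives dP/dt > 0 only when V > 0.417/0.00467 = 89.3.
Without the predator, V → K = 244. Since 244 > 89.3, the predator can invade and persist.

Threshold V = 89.3; K > 89.3, so yes, the predator persists.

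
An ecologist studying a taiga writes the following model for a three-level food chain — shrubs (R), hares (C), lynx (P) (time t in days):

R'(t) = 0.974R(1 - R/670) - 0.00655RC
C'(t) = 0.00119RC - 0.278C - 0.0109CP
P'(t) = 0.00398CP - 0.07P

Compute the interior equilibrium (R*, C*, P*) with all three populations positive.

From dP/dt = 0: 0.00398C* = 0.07, so C* = 17.6.
From dR/dt = 0: 0.974(1 - R*/670) = 0.00655·17.6, giving R* = 670·(1 - 0.118) = 591.
From dC/dt = 0: 0.00119·591 - 0.278 = 0.0109P*, so P* = 0.425/0.0109 = 39.

R* ≈ 591, C* ≈ 17.6, P* ≈ 39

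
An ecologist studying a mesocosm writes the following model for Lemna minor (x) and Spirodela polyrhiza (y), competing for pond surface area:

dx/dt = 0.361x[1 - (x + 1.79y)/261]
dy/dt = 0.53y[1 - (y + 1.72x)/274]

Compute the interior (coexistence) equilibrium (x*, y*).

Setting both brackets to zero gives the nullclines x + 1.79y = 261 and 1.72x + y = 274.
Substituting y = 274 - 1.72x into the first: x(1 - 1.79·1.72) = 261 - 1.79·274.
So x* = -229/-2.08 = 110, and then y* = 274 - 1.72·110 = 84.1.

x* ≈ 110, y* ≈ 84.1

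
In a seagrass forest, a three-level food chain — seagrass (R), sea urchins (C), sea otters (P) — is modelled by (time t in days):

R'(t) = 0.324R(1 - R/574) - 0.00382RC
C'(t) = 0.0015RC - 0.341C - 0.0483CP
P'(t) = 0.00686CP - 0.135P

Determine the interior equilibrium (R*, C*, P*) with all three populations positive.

From dP/dt = 0: 0.00686C* = 0.135, so C* = 19.7.
From dR/dt = 0: 0.324(1 - R*/574) = 0.00382·19.7, giving R* = 574·(1 - 0.232) = 441.
From dC/dt = 0: 0.0015·441 - 0.341 = 0.0483P*, so P* = 0.32/0.0483 = 6.63.

R* ≈ 441, C* ≈ 19.7, P* ≈ 6.63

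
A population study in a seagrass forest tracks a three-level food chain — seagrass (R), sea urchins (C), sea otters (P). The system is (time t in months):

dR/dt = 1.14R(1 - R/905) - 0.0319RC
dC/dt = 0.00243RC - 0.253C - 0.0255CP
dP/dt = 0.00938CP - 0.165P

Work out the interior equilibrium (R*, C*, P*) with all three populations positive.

R* ≈ 460, C* ≈ 17.6, P* ≈ 33.9

From dP/dt = 0: 0.00938C* = 0.165, so C* = 17.6.
From dR/dt = 0: 1.14(1 - R*/905) = 0.0319·17.6, giving R* = 905·(1 - 0.492) = 460.
From dC/dt = 0: 0.00243·460 - 0.253 = 0.0255P*, so P* = 0.864/0.0255 = 33.9.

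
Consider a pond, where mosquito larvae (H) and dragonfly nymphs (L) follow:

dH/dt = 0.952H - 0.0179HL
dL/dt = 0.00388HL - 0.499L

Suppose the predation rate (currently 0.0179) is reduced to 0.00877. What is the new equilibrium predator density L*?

At the interior fixed point, setting dH/dt = 0 with H > 0 fixes L* = (prey growth rate)/(HL coefficient) — independent of the other coefficients.
With the change, L* = 0.952/0.00877 = 109; it rises from 53.2.

L* ≈ 109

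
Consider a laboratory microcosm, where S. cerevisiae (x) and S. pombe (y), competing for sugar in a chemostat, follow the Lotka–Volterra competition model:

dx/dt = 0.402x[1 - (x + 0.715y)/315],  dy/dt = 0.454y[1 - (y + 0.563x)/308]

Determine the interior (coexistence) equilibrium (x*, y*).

Setting both brackets to zero gives the nullclines x + 0.715y = 315 and 0.563x + y = 308.
Substituting y = 308 - 0.563x into the first: x(1 - 0.715·0.563) = 315 - 0.715·308.
So x* = 94.8/0.597 = 159, and then y* = 308 - 0.563·159 = 219.

x* ≈ 159, y* ≈ 219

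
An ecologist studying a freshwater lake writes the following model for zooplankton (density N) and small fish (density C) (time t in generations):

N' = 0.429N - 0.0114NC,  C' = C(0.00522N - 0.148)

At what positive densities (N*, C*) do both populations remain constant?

N* ≈ 28.4, C* ≈ 37.6

Set dC/dt = 0 with C > 0: 0.00522N - 0.148 = 0, so N* = 0.148/0.00522 = 28.4.
Set dN/dt = 0 with N > 0: 0.429 - 0.0114C = 0, so C* = 0.429/0.0114 = 37.6.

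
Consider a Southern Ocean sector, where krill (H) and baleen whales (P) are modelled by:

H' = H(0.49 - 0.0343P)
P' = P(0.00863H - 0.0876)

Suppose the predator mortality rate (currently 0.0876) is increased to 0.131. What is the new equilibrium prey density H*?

H* ≈ 15.2

At the interior fixed point, setting dP/dt = 0 with P > 0 fixes H* = (predator death rate)/(HP coefficient) — independent of the other coefficients.
With the change, H* = 0.131/0.00863 = 15.2; it rises from 10.2.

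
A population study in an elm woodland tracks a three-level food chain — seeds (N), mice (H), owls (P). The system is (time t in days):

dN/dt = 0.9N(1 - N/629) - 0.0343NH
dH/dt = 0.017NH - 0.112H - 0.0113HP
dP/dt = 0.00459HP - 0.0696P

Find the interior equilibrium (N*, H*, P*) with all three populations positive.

N* ≈ 266, H* ≈ 15.2, P* ≈ 390

From dP/dt = 0: 0.00459H* = 0.0696, so H* = 15.2.
From dN/dt = 0: 0.9(1 - N*/629) = 0.0343·15.2, giving N* = 629·(1 - 0.578) = 266.
From dH/dt = 0: 0.017·266 - 0.112 = 0.0113P*, so P* = 4.4/0.0113 = 390.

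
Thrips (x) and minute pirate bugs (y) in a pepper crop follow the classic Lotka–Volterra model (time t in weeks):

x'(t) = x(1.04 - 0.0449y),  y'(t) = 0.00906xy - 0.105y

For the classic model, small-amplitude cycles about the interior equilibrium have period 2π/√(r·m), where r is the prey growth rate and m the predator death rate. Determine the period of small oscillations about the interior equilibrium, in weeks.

Here r = 1.04 and m = 0.105, so r·m = 0.109.
ω = √0.109 = 0.33 per week, hence T = 2π/ω ≈ 19 weeks.

T ≈ 19 weeks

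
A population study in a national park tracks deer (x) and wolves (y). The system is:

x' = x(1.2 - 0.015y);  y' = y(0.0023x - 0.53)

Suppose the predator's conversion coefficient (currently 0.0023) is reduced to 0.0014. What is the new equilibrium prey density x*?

At the interior fixed point, setting dy/dt = 0 with y > 0 fixes x* = (predator death rate)/(xy coefficient) — independent of the other coefficients.
With the change, x* = 0.53/0.0014 = 379; it rises from 230.

x* ≈ 379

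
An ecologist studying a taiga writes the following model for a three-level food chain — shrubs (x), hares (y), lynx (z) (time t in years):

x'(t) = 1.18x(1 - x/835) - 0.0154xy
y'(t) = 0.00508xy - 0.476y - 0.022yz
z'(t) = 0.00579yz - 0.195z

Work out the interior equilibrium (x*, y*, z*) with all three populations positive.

From dz/dt = 0: 0.00579y* = 0.195, so y* = 33.7.
From dx/dt = 0: 1.18(1 - x*/835) = 0.0154·33.7, giving x* = 835·(1 - 0.44) = 468.
From dy/dt = 0: 0.00508·468 - 0.476 = 0.022z*, so z* = 1.9/0.022 = 86.4.

x* ≈ 468, y* ≈ 33.7, z* ≈ 86.4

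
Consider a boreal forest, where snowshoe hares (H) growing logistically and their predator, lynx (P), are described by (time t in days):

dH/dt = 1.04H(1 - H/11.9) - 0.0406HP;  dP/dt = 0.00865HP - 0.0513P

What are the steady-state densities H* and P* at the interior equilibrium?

H* ≈ 5.93, P* ≈ 12.8

From dP/dt = 0 with P > 0: 0.00865H* = 0.0513, so H* = 5.93.
Substitute into dH/dt = 0: 1.04(1 - 5.93/11.9) = 0.0406P*.
The bracket is 0.502, giving P* = 0.522/0.0406 = 12.8.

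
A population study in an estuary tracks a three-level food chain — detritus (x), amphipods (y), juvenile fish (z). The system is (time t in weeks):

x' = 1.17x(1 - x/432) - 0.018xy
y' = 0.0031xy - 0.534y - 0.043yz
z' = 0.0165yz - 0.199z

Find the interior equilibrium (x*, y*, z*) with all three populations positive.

From dz/dt = 0: 0.0165y* = 0.199, so y* = 12.1.
From dx/dt = 0: 1.17(1 - x*/432) = 0.018·12.1, giving x* = 432·(1 - 0.186) = 352.
From dy/dt = 0: 0.0031·352 - 0.534 = 0.043z*, so z* = 0.557/0.043 = 12.9.

x* ≈ 352, y* ≈ 12.1, z* ≈ 12.9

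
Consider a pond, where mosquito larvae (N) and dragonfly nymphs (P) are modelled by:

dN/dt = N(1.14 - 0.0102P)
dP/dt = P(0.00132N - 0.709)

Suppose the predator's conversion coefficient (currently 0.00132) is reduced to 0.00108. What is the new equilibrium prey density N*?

At the interior fixed point, setting dP/dt = 0 with P > 0 fixes N* = (predator death rate)/(NP coefficient) — independent of the other coefficients.
With the change, N* = 0.709/0.00108 = 656; it rises from 537.

N* ≈ 656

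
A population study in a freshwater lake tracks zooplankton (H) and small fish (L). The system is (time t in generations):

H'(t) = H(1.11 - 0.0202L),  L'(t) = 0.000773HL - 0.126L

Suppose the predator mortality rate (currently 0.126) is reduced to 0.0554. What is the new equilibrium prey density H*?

H* ≈ 71.7

At the interior fixed point, setting dL/dt = 0 with L > 0 fixes H* = (predator death rate)/(HL coefficient) — independent of the other coefficients.
With the change, H* = 0.0554/0.000773 = 71.7; it falls from 163.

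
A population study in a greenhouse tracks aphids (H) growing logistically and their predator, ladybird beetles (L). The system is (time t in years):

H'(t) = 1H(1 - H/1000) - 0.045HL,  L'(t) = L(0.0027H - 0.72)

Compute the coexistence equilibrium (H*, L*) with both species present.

From dL/dt = 0 with L > 0: 0.0027H* = 0.72, so H* = 267.
Substitute into dH/dt = 0: 1(1 - 267/1000) = 0.045L*.
The bracket is 0.733, giving L* = 0.733/0.045 = 16.3.

H* ≈ 267, L* ≈ 16.3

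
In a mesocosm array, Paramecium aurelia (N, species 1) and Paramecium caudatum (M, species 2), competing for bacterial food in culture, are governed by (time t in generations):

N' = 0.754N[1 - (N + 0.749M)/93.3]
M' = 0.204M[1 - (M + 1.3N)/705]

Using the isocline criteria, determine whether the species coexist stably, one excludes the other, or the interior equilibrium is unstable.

Compare the nullcline intercepts: K1/α12 = 93.3/0.749 = 125 < K2 = 705; K2/α21 = 705/1.3 = 542 > K1 = 93.3.
Since the inequalities point opposite ways, species 2 can invade but species 1 cannot.

species 2 excludes species 1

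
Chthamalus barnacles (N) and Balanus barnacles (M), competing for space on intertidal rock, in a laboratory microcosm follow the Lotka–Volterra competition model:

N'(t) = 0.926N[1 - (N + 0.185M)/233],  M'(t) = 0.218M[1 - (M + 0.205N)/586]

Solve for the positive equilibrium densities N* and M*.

Setting both brackets to zero gives the nullclines N + 0.185M = 233 and 0.205N + M = 586.
Substituting M = 586 - 0.205N into the first: N(1 - 0.185·0.205) = 233 - 0.185·586.
So N* = 125/0.962 = 130, and then M* = 586 - 0.205·130 = 559.

N* ≈ 130, M* ≈ 559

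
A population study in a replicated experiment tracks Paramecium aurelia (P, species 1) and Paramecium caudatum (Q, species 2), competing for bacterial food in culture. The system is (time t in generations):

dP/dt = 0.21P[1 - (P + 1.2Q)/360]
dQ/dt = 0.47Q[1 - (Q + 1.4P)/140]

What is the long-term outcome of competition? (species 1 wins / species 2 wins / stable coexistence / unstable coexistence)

Compare the nullcline intercepts: K1/α12 = 360/1.2 = 300 > K2 = 140; K2/α21 = 140/1.4 = 100 < K1 = 360.
Since the inequalities point opposite ways, species 1 can invade but species 2 cannot.

species 1 excludes species 2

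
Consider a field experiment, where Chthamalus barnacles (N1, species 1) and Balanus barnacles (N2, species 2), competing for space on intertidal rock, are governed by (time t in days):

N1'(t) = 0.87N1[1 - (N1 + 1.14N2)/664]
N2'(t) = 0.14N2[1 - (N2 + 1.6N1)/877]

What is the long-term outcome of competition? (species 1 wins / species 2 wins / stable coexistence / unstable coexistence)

unstable coexistence (outcome depends on initial conditions)

Compare the nullcline intercepts: K1/α12 = 664/1.14 = 582 < K2 = 877; K2/α21 = 877/1.6 = 548 < K1 = 664.
Since both are reversed, neither can invade when rare; the interior point is a saddle.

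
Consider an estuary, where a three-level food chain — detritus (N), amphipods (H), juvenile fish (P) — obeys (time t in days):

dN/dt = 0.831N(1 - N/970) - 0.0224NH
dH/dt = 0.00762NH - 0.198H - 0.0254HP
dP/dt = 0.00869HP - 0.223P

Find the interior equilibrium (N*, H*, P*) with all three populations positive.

N* ≈ 299, H* ≈ 25.7, P* ≈ 81.9

From dP/dt = 0: 0.00869H* = 0.223, so H* = 25.7.
From dN/dt = 0: 0.831(1 - N*/970) = 0.0224·25.7, giving N* = 970·(1 - 0.692) = 299.
From dH/dt = 0: 0.00762·299 - 0.198 = 0.0254P*, so P* = 2.08/0.0254 = 81.9.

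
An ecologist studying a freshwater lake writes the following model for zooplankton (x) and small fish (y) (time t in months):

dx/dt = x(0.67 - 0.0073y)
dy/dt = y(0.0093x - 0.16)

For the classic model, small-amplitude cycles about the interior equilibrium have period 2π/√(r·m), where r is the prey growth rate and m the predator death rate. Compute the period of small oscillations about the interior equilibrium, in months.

T ≈ 19.2 months

Here r = 0.67 and m = 0.16, so r·m = 0.107.
ω = √0.107 = 0.327 per month, hence T = 2π/ω ≈ 19.2 months.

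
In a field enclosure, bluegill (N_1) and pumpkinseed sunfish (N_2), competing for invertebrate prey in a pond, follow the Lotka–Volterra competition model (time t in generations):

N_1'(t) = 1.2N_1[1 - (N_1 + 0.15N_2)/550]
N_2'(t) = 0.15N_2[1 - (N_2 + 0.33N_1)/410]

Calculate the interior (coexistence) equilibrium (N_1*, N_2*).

N_1* ≈ 514, N_2* ≈ 240

Setting both brackets to zero gives the nullclines N_1 + 0.15N_2 = 550 and 0.33N_1 + N_2 = 410.
Substituting N_2 = 410 - 0.33N_1 into the first: N_1(1 - 0.15·0.33) = 550 - 0.15·410.
So N_1* = 488/0.951 = 514, and then N_2* = 410 - 0.33·514 = 240.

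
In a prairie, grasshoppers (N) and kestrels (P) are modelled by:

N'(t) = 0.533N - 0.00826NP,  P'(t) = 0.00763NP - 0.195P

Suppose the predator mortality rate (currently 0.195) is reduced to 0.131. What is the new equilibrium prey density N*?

At the interior fixed point, setting dP/dt = 0 with P > 0 fixes N* = (predator death rate)/(NP coefficient) — independent of the other coefficients.
With the change, N* = 0.131/0.00763 = 17.2; it falls from 25.6.

N* ≈ 17.2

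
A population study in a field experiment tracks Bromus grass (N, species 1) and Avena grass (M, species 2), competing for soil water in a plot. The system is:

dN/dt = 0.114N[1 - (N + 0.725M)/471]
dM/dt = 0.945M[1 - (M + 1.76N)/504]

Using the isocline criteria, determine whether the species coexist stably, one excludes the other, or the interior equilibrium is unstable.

Compare the nullcline intercepts: K1/α12 = 471/0.725 = 650 > K2 = 504; K2/α21 = 504/1.76 = 286 < K1 = 471.
Since the inequalities point opposite ways, species 1 can invade but species 2 cannot.

species 1 excludes species 2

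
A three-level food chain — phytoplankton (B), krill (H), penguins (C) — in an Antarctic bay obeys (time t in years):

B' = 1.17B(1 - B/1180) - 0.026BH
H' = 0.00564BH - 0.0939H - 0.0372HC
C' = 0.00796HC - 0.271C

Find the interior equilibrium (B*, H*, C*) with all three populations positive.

From dC/dt = 0: 0.00796H* = 0.271, so H* = 34.
From dB/dt = 0: 1.17(1 - B*/1180) = 0.026·34, giving B* = 1180·(1 - 0.757) = 287.
From dH/dt = 0: 0.00564·287 - 0.0939 = 0.0372C*, so C* = 1.53/0.0372 = 41.

B* ≈ 287, H* ≈ 34, C* ≈ 41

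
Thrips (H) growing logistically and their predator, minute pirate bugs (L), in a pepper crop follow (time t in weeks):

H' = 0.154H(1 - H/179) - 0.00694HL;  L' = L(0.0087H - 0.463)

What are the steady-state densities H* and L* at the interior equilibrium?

H* ≈ 53.2, L* ≈ 15.6

From dL/dt = 0 with L > 0: 0.0087H* = 0.463, so H* = 53.2.
Substitute into dH/dt = 0: 0.154(1 - 53.2/179) = 0.00694L*.
The bracket is 0.703, giving L* = 0.108/0.00694 = 15.6.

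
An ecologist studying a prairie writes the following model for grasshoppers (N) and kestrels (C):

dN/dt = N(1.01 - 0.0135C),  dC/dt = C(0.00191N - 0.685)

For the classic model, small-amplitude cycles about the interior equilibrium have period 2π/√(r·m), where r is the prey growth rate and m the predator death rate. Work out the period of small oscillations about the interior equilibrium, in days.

T ≈ 7.55 days

Here r = 1.01 and m = 0.685, so r·m = 0.692.
ω = √0.692 = 0.832 per day, hence T = 2π/ω ≈ 7.55 days.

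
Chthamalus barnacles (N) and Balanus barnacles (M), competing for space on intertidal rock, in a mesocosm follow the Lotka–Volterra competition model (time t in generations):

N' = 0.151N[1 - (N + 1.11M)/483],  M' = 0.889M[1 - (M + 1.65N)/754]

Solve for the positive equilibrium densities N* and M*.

Setting both brackets to zero gives the nullclines N + 1.11M = 483 and 1.65N + M = 754.
Substituting M = 754 - 1.65N into the first: N(1 - 1.11·1.65) = 483 - 1.11·754.
So N* = -354/-0.832 = 426, and then M* = 754 - 1.65·426 = 51.7.

N* ≈ 426, M* ≈ 51.7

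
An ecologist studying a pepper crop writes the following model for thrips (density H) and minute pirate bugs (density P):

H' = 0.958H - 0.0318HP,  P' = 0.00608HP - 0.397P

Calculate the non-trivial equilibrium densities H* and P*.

H* ≈ 65.3, P* ≈ 30.1

Set dP/dt = 0 with P > 0: 0.00608H - 0.397 = 0, so H* = 0.397/0.00608 = 65.3.
Set dH/dt = 0 with H > 0: 0.958 - 0.0318P = 0, so P* = 0.958/0.0318 = 30.1.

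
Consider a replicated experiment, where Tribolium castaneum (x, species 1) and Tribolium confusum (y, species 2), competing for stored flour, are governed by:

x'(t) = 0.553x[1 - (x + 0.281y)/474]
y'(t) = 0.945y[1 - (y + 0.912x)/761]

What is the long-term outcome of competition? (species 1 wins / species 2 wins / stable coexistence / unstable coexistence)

stable coexistence

Compare the nullcline intercepts: K1/α12 = 474/0.281 = 1690 > K2 = 761; K2/α21 = 761/0.912 = 834 > K1 = 474.
Since both inequalities hold, each species can invade when rare, so the interior equilibrium is stable.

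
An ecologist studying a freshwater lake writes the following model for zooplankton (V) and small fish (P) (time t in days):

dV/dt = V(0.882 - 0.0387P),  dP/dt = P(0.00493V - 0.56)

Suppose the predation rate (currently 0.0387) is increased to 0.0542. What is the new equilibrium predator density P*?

At the interior fixed point, setting dV/dt = 0 with V > 0 fixes P* = (prey growth rate)/(VP coefficient) — independent of the other coefficients.
With the change, P* = 0.882/0.0542 = 16.3; it falls from 22.8.

P* ≈ 16.3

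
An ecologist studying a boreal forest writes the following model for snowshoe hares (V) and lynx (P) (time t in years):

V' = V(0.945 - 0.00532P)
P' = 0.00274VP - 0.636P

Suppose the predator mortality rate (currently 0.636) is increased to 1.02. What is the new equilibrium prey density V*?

V* ≈ 372

At the interior fixed point, setting dP/dt = 0 with P > 0 fixes V* = (predator death rate)/(VP coefficient) — independent of the other coefficients.
With the change, V* = 1.02/0.00274 = 372; it rises from 232.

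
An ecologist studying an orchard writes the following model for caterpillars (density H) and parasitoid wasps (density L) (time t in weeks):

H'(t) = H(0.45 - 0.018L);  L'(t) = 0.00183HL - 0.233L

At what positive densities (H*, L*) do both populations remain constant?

H* ≈ 127, L* ≈ 25

Set dL/dt = 0 with L > 0: 0.00183H - 0.233 = 0, so H* = 0.233/0.00183 = 127.
Set dH/dt = 0 with H > 0: 0.45 - 0.018L = 0, so L* = 0.45/0.018 = 25.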